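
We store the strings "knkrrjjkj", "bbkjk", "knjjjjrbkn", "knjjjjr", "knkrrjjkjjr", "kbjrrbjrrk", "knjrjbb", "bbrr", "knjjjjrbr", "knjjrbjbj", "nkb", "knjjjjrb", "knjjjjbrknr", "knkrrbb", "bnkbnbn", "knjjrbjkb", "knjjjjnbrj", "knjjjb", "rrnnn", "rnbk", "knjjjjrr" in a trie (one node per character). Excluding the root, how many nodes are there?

77

Insert word by word; a character creates a node only if that edge doesn't already exist:
  "knkrrjjkj" → 9 new (k, n, k, r, r, j, j, k, j)
  "bbkjk" → 5 new (b, b, k, j, k)
  "knjjjjrbkn" → prefix "kn" already present; 8 new (j, j, j, j, r, b, k, n)
  "knjjjjr" → prefix "knjjjjr" already present; 0 new (none)
  "knkrrjjkjjr" → prefix "knkrrjjkj" already present; 2 new (j, r)
  "kbjrrbjrrk" → prefix "k" already present; 9 new (b, j, r, r, b, j, r, r, k)
  "knjrjbb" → prefix "knj" already present; 4 new (r, j, b, b)
  "bbrr" → prefix "bb" already present; 2 new (r, r)
  "knjjjjrbr" → prefix "knjjjjrb" already present; 1 new (r)
  "knjjrbjbj" → prefix "knjj" already present; 5 new (r, b, j, b, j)
  "nkb" → 3 new (n, k, b)
  "knjjjjrb" → prefix "knjjjjrb" already present; 0 new (none)
  "knjjjjbrknr" → prefix "knjjjj" already present; 5 new (b, r, k, n, r)
  "knkrrbb" → prefix "knkrr" already present; 2 new (b, b)
  "bnkbnbn" → prefix "b" already present; 6 new (n, k, b, n, b, n)
  "knjjrbjkb" → prefix "knjjrbj" already present; 2 new (k, b)
  "knjjjjnbrj" → prefix "knjjjj" already present; 4 new (n, b, r, j)
  "knjjjb" → prefix "knjjj" already present; 1 new (b)
  "rrnnn" → 5 new (r, r, n, n, n)
  "rnbk" → prefix "r" already present; 3 new (n, b, k)
  "knjjjjrr" → prefix "knjjjjr" already present; 1 new (r)
Total nodes = 9 + 5 + 8 + 0 + 2 + 9 + 4 + 2 + 1 + 5 + 3 + 0 + 5 + 2 + 6 + 2 + 4 + 1 + 5 + 3 + 1 = 77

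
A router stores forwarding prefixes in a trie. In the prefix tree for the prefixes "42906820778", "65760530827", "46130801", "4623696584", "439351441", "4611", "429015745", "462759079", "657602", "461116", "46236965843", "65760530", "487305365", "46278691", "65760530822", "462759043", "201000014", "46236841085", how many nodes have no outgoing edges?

15

Leaves are exactly the stored words that no other stored word extends.
Those words: "201000014", "429015745", "42906820778", "439351441", "461116", "46130801", "46236841085", "46236965843", "462759043", "462759079", "46278691", "487305365", "657602", "65760530822", "65760530827"
Leaf count: 15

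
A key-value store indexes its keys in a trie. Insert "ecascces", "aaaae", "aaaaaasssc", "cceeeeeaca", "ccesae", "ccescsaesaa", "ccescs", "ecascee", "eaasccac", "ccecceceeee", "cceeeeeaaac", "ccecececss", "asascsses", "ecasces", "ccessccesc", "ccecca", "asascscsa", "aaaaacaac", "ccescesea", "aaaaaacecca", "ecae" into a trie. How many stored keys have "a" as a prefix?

6

Walk to "a"; the words in its subtree are exactly those with that prefix.
Matches: "aaaaaacecca", "aaaaaasssc", "aaaaacaac", "aaaae", "asascscsa", "asascsses"
Count: 6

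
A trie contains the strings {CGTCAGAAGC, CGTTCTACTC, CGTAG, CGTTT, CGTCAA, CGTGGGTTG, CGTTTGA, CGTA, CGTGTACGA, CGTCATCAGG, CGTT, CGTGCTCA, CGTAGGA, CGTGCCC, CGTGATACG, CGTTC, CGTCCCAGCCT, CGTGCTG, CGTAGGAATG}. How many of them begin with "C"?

Walk to "C"; the words in its subtree are exactly those with that prefix.
Matches: "CGTA", "CGTAG", "CGTAGGA", "CGTAGGAATG", "CGTCAA", "CGTCAGAAGC", "CGTCATCAGG", "CGTCCCAGCCT", "CGTGATACG", "CGTGCCC", "CGTGCTCA", "CGTGCTG", "CGTGGGTTG", "CGTGTACGA", "CGTT", "CGTTC", "CGTTCTACTC", "CGTTT", "CGTTTGA"
Count: 19

19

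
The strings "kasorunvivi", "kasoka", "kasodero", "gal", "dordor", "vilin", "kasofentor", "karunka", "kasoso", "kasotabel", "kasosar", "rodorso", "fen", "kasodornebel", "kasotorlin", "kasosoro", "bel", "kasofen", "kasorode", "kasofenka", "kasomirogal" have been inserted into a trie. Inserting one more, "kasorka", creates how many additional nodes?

Walking "kasorka" from the root, the first 5 characters ("kasor") follow existing edges; "k" is the first miss.
So 7 − 5 = 2 new nodes.

2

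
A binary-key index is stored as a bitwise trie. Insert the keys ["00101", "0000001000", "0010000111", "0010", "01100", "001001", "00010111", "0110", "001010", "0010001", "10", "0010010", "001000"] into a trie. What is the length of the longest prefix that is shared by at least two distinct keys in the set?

Look for the deepest trie node that still has at least two words in its subtree.
e.g. "001000" and "0010000111" share the prefix "001000" of length 6; no pair shares a longer one.
Longest shared-prefix length: 6

6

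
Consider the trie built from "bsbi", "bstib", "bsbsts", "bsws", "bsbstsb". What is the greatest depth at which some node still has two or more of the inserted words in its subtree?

6

Equivalently: take the maximum, over all pairs, of their longest common prefix length.
"bsbsts" and "bsbstsb" agree on "bsbsts" (6 characters) before diverging; nothing deeper is shared.
Longest shared-prefix length: 6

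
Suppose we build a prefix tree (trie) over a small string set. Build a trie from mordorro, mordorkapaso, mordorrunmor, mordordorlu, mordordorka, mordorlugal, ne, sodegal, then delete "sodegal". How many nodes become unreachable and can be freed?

7

Walk "sodegal" from the leaf back toward the root, removing each node that no remaining word uses.
No other word shares any prefix with "sodegal", so all 7 of its nodes go.
Nodes removed: 7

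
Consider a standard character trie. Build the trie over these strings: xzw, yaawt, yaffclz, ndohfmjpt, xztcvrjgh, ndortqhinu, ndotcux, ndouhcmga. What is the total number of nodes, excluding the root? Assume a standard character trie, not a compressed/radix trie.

46

Insert word by word; a character creates a node only if that edge doesn't already exist:
  "xzw" → 3 new (x, z, w)
  "yaawt" → 5 new (y, a, a, w, t)
  "yaffclz" → prefix "ya" already present; 5 new (f, f, c, l, z)
  "ndohfmjpt" → 9 new (n, d, o, h, f, m, j, p, t)
  "xztcvrjgh" → prefix "xz" already present; 7 new (t, c, v, r, j, g, h)
  "ndortqhinu" → prefix "ndo" already present; 7 new (r, t, q, h, i, n, u)
  "ndotcux" → prefix "ndo" already present; 4 new (t, c, u, x)
  "ndouhcmga" → prefix "ndo" already present; 6 new (u, h, c, m, g, a)
Total nodes = 3 + 5 + 5 + 9 + 7 + 7 + 4 + 6 = 46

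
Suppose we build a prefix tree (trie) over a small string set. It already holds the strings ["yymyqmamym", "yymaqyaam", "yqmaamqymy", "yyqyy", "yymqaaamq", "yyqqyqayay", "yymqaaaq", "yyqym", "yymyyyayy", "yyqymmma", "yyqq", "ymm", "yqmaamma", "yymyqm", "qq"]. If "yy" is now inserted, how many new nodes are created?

0

Every character of "yy" already lies on an existing path (it is a prefix of some stored word).
No new nodes are needed: 0.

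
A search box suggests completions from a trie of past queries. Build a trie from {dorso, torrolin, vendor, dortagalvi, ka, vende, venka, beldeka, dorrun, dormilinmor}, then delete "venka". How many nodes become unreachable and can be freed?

2

After clearing the end-marker at "venka", prune upward until reaching a node still needed by another word.
The suffix "ka" (2 nodes) is used only by "venka"; the node for "ven" still has the child "d", so pruning stops there.
Nodes removed: 2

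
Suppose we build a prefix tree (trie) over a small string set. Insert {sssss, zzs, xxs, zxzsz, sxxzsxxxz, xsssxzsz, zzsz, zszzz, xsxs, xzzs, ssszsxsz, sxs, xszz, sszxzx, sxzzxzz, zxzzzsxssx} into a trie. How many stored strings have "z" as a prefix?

Traverse to the node for "z", then collect every word in that subtree.
Matches: "zszzz", "zxzsz", "zxzzzsxssx", "zzs", "zzsz"
Count: 5

5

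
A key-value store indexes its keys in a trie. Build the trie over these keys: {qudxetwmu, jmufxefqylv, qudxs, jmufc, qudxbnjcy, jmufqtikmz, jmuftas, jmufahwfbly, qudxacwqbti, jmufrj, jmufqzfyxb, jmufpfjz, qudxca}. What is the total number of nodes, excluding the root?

Insert word by word; a character creates a node only if that edge doesn't already exist:
  "qudxetwmu" → 9 new (q, u, d, x, e, t, w, m, u)
  "jmufxefqylv" → 11 new (j, m, u, f, x, e, f, q, y, l, v)
  "qudxs" → prefix "qudx" already present; 1 new (s)
  "jmufc" → prefix "jmuf" already present; 1 new (c)
  "qudxbnjcy" → prefix "qudx" already present; 5 new (b, n, j, c, y)
  "jmufqtikmz" → prefix "jmuf" already present; 6 new (q, t, i, k, m, z)
  "jmuftas" → prefix "jmuf" already present; 3 new (t, a, s)
  "jmufahwfbly" → prefix "jmuf" already present; 7 new (a, h, w, f, b, l, y)
  "qudxacwqbti" → prefix "qudx" already present; 7 new (a, c, w, q, b, t, i)
  "jmufrj" → prefix "jmuf" already present; 2 new (r, j)
  "jmufqzfyxb" → prefix "jmufq" already present; 5 new (z, f, y, x, b)
  "jmufpfjz" → prefix "jmuf" already present; 4 new (p, f, j, z)
  "qudxca" → prefix "qudx" already present; 2 new (c, a)
Total nodes = 9 + 11 + 1 + 1 + 5 + 6 + 3 + 7 + 7 + 2 + 5 + 4 + 2 = 63

63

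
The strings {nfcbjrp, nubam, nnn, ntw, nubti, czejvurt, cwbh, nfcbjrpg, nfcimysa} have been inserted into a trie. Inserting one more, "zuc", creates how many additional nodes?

3

"zuc" shares no prefix with any stored word, so all 3 characters open new nodes.
3 − 0 = 3 new nodes.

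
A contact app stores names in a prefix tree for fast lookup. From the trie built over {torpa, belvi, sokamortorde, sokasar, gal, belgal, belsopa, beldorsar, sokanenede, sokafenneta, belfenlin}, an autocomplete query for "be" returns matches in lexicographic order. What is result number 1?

beldorsar

Filter for "be…" and sort: "beldorsar", "belfenlin", "belgal", "belsopa", "belvi"
The 1st is beldorsar.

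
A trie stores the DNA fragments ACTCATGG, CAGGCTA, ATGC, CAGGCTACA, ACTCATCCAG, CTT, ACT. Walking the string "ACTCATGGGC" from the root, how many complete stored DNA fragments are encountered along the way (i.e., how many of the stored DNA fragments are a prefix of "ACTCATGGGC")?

2

Traverse "ACTCATGGGC" character by character; count nodes along the way that are marked as word ends.
Prefixes of the query that are stored words: "ACT", "ACTCATGG"
Count: 2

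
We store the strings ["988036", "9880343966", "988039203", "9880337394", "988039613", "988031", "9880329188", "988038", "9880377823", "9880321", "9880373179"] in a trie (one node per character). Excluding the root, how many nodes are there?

40

Insert word by word; a character creates a node only if that edge doesn't already exist:
  "988036" → 6 new (9, 8, 8, 0, 3, 6)
  "9880343966" → prefix "98803" already present; 5 new (4, 3, 9, 6, 6)
  "988039203" → prefix "98803" already present; 4 new (9, 2, 0, 3)
  "9880337394" → prefix "98803" already present; 5 new (3, 7, 3, 9, 4)
  "988039613" → prefix "988039" already present; 3 new (6, 1, 3)
  "988031" → prefix "98803" already present; 1 new (1)
  "9880329188" → prefix "98803" already present; 5 new (2, 9, 1, 8, 8)
  "988038" → prefix "98803" already present; 1 new (8)
  "9880377823" → prefix "98803" already present; 5 new (7, 7, 8, 2, 3)
  "9880321" → prefix "988032" already present; 1 new (1)
  "9880373179" → prefix "988037" already present; 4 new (3, 1, 7, 9)
Total nodes = 6 + 5 + 4 + 5 + 3 + 1 + 5 + 1 + 5 + 1 + 4 = 40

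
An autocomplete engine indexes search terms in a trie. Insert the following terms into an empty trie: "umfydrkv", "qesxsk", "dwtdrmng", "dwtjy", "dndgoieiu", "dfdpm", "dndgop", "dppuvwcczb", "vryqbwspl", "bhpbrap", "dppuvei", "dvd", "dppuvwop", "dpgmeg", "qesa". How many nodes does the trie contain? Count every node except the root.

73

Insert word by word; a character creates a node only if that edge doesn't already exist:
  "umfydrkv" → 8 new (u, m, f, y, d, r, k, v)
  "qesxsk" → 6 new (q, e, s, x, s, k)
  "dwtdrmng" → 8 new (d, w, t, d, r, m, n, g)
  "dwtjy" → prefix "dwt" already present; 2 new (j, y)
  "dndgoieiu" → prefix "d" already present; 8 new (n, d, g, o, i, e, i, u)
  "dfdpm" → prefix "d" already present; 4 new (f, d, p, m)
  "dndgop" → prefix "dndgo" already present; 1 new (p)
  "dppuvwcczb" → prefix "d" already present; 9 new (p, p, u, v, w, c, c, z, b)
  "vryqbwspl" → 9 new (v, r, y, q, b, w, s, p, l)
  "bhpbrap" → 7 new (b, h, p, b, r, a, p)
  "dppuvei" → prefix "dppuv" already present; 2 new (e, i)
  "dvd" → prefix "d" already present; 2 new (v, d)
  "dppuvwop" → prefix "dppuvw" already present; 2 new (o, p)
  "dpgmeg" → prefix "dp" already present; 4 new (g, m, e, g)
  "qesa" → prefix "qes" already present; 1 new (a)
Total nodes = 8 + 6 + 8 + 2 + 8 + 4 + 1 + 9 + 9 + 7 + 2 + 2 + 2 + 4 + 1 = 73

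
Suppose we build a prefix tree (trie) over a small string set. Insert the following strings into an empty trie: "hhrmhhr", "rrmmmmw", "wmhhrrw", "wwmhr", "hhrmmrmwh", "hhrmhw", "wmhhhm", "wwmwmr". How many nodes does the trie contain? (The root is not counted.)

Count nodes per top-level branch (shared prefixes stored once):
  'h'-branch (hhrmhhr, hhrmhw, hhrmmrmwh): 13 nodes
  'r'-branch (rrmmmmw): 7 nodes
  'w'-branch (wmhhhm, wmhhrrw, wwmhr, wwmwmr): 16 nodes
Sum: 36

36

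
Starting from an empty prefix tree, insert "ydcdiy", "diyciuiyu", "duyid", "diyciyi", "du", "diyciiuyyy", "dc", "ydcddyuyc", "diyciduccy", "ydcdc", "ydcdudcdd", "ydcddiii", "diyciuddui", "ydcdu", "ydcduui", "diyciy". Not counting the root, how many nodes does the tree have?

Insert word by word; a character creates a node only if that edge doesn't already exist:
  "ydcdiy" → 6 new (y, d, c, d, i, y)
  "diyciuiyu" → 9 new (d, i, y, c, i, u, i, y, u)
  "duyid" → prefix "d" already present; 4 new (u, y, i, d)
  "diyciyi" → prefix "diyci" already present; 2 new (y, i)
  "du" → prefix "du" already present; 0 new (none)
  "diyciiuyyy" → prefix "diyci" already present; 5 new (i, u, y, y, y)
  "dc" → prefix "d" already present; 1 new (c)
  "ydcddyuyc" → prefix "ydcd" already present; 5 new (d, y, u, y, c)
  "diyciduccy" → prefix "diyci" already present; 5 new (d, u, c, c, y)
  "ydcdc" → prefix "ydcd" already present; 1 new (c)
  "ydcdudcdd" → prefix "ydcd" already present; 5 new (u, d, c, d, d)
  "ydcddiii" → prefix "ydcdd" already present; 3 new (i, i, i)
  "diyciuddui" → prefix "diyciu" already present; 4 new (d, d, u, i)
  "ydcdu" → prefix "ydcdu" already present; 0 new (none)
  "ydcduui" → prefix "ydcdu" already present; 2 new (u, i)
  "diyciy" → prefix "diyciy" already present; 0 new (none)
Total nodes = 6 + 9 + 4 + 2 + 0 + 5 + 1 + 5 + 5 + 1 + 5 + 3 + 4 + 0 + 2 + 0 = 52

52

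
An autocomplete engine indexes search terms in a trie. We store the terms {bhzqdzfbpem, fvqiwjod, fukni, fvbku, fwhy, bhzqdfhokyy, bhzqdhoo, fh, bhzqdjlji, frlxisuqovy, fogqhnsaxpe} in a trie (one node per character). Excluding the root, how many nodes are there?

Trace insertions, counting only characters that open a new branch:
  "bhzqdzfbpem" → 11 new (b, h, z, q, d, z, f, b, p, e, m)
  "fvqiwjod" → 8 new (f, v, q, i, w, j, o, d)
  "fukni" → prefix "f" already present; 4 new (u, k, n, i)
  "fvbku" → prefix "fv" already present; 3 new (b, k, u)
  "fwhy" → prefix "f" already present; 3 new (w, h, y)
  "bhzqdfhokyy" → prefix "bhzqd" already present; 6 new (f, h, o, k, y, y)
  "bhzqdhoo" → prefix "bhzqd" already present; 3 new (h, o, o)
  "fh" → prefix "f" already present; 1 new (h)
  "bhzqdjlji" → prefix "bhzqd" already present; 4 new (j, l, j, i)
  "frlxisuqovy" → prefix "f" already present; 10 new (r, l, x, i, s, u, q, o, v, y)
  "fogqhnsaxpe" → prefix "f" already present; 10 new (o, g, q, h, n, s, a, x, p, e)
Total nodes = 11 + 8 + 4 + 3 + 3 + 6 + 3 + 1 + 4 + 10 + 10 = 63

63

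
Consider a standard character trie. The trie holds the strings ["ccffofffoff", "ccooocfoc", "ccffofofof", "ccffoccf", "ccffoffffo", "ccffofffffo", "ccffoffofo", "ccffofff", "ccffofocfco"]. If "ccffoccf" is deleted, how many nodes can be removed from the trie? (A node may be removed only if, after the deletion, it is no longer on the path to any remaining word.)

Walk "ccffoccf" from the leaf back toward the root, removing each node that no remaining word uses.
The suffix "ccf" (3 nodes) is used only by "ccffoccf"; the node for "ccffo" still has the child "f", so pruning stops there.
Nodes removed: 3

3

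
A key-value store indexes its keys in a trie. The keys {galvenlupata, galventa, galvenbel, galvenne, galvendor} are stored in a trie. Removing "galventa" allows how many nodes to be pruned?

A node on "galventa"'s path can go only if nothing else ends at it or branches off below it.
The suffix "ta" (2 nodes) is used only by "galventa"; the node for "galven" still has the child "l", so pruning stops there.
Nodes removed: 2

2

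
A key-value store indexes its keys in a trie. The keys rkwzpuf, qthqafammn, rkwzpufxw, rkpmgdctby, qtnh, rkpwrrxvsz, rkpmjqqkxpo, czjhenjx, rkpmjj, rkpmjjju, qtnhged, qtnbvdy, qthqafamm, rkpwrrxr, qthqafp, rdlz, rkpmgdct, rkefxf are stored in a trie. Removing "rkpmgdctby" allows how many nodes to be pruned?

After clearing the end-marker at "rkpmgdctby", prune upward until reaching a node still needed by another word.
The suffix "by" (2 nodes) is used only by "rkpmgdctby"; "rkpmgdct" is itself a stored word, so pruning stops there.
Nodes removed: 2

2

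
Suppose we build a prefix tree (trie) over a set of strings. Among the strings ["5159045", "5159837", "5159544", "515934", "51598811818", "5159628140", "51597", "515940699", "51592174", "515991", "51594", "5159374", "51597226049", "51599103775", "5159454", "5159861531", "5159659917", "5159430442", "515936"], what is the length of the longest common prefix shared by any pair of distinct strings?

6

Equivalently: take the maximum, over all pairs, of their longest common prefix length.
e.g. "515991" and "51599103775" share the prefix "515991" of length 6; no pair shares a longer one.
Longest shared-prefix length: 6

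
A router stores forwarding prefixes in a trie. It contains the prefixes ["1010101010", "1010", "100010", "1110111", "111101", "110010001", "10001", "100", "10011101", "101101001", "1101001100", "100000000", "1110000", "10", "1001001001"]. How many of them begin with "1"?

Traverse to the node for "1", then collect every word in that subtree.
Matches: "10", "100", "100000000", "10001", "100010", "1001001001", "10011101", "1010", "1010101010", "101101001", "110010001", "1101001100", "1110000", "1110111", "111101"
Count: 15

15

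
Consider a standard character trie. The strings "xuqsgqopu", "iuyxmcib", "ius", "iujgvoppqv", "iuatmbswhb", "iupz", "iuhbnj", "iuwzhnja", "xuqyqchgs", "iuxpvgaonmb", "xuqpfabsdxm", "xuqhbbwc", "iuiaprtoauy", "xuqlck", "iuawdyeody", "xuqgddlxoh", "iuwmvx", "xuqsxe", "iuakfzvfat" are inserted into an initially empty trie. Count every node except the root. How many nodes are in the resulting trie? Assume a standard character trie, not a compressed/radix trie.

Count nodes per top-level branch (shared prefixes stored once):
  'i'-branch (iuakfzvfat, iuatmbswhb, iuawdyeody, iuhbnj, iuiaprtoauy, iujgvoppqv, iupz, ius, iuwmvx, iuwzhnja, iuxpvgaonmb, iuyxmcib): 72 nodes
  'x'-branch (xuqgddlxoh, xuqhbbwc, xuqlck, xuqpfabsdxm, xuqsgqopu, xuqsxe, xuqyqchgs): 40 nodes
Sum: 112

112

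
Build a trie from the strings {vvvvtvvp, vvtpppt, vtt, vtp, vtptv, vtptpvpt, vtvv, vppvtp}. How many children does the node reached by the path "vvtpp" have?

1

The children of the "vvtpp" node are the distinct next characters among strings starting with "vvtpp".
Characters that immediately follow "vvtpp" among the stored strings: {p}.
That node has 1 child edge.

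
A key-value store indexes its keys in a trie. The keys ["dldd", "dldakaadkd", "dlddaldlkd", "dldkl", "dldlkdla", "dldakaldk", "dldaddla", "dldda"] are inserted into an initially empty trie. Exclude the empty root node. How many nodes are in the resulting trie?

31

Trie structure (* marks end of a word):
(root)
└─ d
   └─ l
      └─ d
         ├─ a
         │  ├─ d
         │  │  └─ d
         │  │     └─ l
         │  │        └─ a *
         │  └─ k
         │     └─ a
         │        ├─ a
         │        │  └─ d
         │        │     └─ k
         │        │        └─ d *
         │        └─ l
         │           └─ d
         │              └─ k *
         ├─ d *
         │  └─ a *
         │     └─ l
         │        └─ d
         │           └─ l
         │              └─ k
         │                 └─ d *
         ├─ k
         │  └─ l *
         └─ l
            └─ k
               └─ d
                  └─ l
                     └─ a *
Counting every labelled node above: 31.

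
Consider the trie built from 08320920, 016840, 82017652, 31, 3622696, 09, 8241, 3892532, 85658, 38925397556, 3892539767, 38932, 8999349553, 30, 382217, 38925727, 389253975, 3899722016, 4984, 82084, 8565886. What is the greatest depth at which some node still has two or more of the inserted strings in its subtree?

Look for the deepest trie node that still has at least two words in its subtree.
"389253975" and "38925397556" agree on "389253975" (9 characters) before diverging; nothing deeper is shared.
Longest shared-prefix length: 9

9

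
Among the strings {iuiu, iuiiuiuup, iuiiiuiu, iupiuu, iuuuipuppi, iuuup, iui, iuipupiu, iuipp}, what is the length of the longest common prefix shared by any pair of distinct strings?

Equivalently: take the maximum, over all pairs, of their longest common prefix length.
"iuiiiuiu" and "iuiiuiuup" agree on "iuii" (4 characters) before diverging; nothing deeper is shared.
Longest shared-prefix length: 4

4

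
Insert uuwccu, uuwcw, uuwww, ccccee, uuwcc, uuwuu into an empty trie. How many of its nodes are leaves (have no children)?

5

Leaves are exactly the stored words that no other stored word extends.
Those words: "ccccee", "uuwccu", "uuwcw", "uuwuu", "uuwww"
Leaf count: 5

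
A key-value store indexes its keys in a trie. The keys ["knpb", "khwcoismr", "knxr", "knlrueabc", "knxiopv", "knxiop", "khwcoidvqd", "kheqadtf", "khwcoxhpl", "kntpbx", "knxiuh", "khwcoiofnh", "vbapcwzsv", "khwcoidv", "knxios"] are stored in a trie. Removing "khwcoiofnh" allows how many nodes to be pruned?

A node on "khwcoiofnh"'s path can go only if nothing else ends at it or branches off below it.
The suffix "ofnh" (4 nodes) is used only by "khwcoiofnh"; the node for "khwcoi" still has the child "s", so pruning stops there.
Nodes removed: 4

4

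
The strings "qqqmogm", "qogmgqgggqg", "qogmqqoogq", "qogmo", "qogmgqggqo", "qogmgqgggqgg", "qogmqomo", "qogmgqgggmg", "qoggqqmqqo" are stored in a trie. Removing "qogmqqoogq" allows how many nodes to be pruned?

Walk "qogmqqoogq" from the leaf back toward the root, removing each node that no remaining word uses.
The suffix "qoogq" (5 nodes) is used only by "qogmqqoogq"; the node for "qogmq" still has the child "o", so pruning stops there.
Nodes removed: 5

5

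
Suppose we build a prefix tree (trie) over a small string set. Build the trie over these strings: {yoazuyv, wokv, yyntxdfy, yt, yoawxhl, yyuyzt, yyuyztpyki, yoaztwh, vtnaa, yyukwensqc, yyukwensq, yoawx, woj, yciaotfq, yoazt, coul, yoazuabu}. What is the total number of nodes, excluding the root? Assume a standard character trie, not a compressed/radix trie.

Trace insertions, counting only characters that open a new branch:
  "yoazuyv" → 7 new (y, o, a, z, u, y, v)
  "wokv" → 4 new (w, o, k, v)
  "yyntxdfy" → prefix "y" already present; 7 new (y, n, t, x, d, f, y)
  "yt" → prefix "y" already present; 1 new (t)
  "yoawxhl" → prefix "yoa" already present; 4 new (w, x, h, l)
  "yyuyzt" → prefix "yy" already present; 4 new (u, y, z, t)
  "yyuyztpyki" → prefix "yyuyzt" already present; 4 new (p, y, k, i)
  "yoaztwh" → prefix "yoaz" already present; 3 new (t, w, h)
  "vtnaa" → 5 new (v, t, n, a, a)
  "yyukwensqc" → prefix "yyu" already present; 7 new (k, w, e, n, s, q, c)
  "yyukwensq" → prefix "yyukwensq" already present; 0 new (none)
  "yoawx" → prefix "yoawx" already present; 0 new (none)
  "woj" → prefix "wo" already present; 1 new (j)
  "yciaotfq" → prefix "y" already present; 7 new (c, i, a, o, t, f, q)
  "yoazt" → prefix "yoazt" already present; 0 new (none)
  "coul" → 4 new (c, o, u, l)
  "yoazuabu" → prefix "yoazu" already present; 3 new (a, b, u)
Total nodes = 7 + 4 + 7 + 1 + 4 + 4 + 4 + 3 + 5 + 7 + 0 + 0 + 1 + 7 + 0 + 4 + 3 = 61

61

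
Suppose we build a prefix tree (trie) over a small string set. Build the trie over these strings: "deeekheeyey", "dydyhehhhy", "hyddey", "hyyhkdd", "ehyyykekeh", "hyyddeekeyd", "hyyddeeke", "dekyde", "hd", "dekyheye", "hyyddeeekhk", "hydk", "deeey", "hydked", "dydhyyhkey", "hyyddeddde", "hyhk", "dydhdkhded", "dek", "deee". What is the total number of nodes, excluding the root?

85

Trace insertions, counting only characters that open a new branch:
  "deeekheeyey" → 11 new (d, e, e, e, k, h, e, e, y, e, y)
  "dydyhehhhy" → prefix "d" already present; 9 new (y, d, y, h, e, h, h, h, y)
  "hyddey" → 6 new (h, y, d, d, e, y)
  "hyyhkdd" → prefix "hy" already present; 5 new (y, h, k, d, d)
  "ehyyykekeh" → 10 new (e, h, y, y, y, k, e, k, e, h)
  "hyyddeekeyd" → prefix "hyy" already present; 8 new (d, d, e, e, k, e, y, d)
  "hyyddeeke" → prefix "hyyddeeke" already present; 0 new (none)
  "dekyde" → prefix "de" already present; 4 new (k, y, d, e)
  "hd" → prefix "h" already present; 1 new (d)
  "dekyheye" → prefix "deky" already present; 4 new (h, e, y, e)
  "hyyddeeekhk" → prefix "hyyddee" already present; 4 new (e, k, h, k)
  "hydk" → prefix "hyd" already present; 1 new (k)
  "deeey" → prefix "deee" already present; 1 new (y)
  "hydked" → prefix "hydk" already present; 2 new (e, d)
  "dydhyyhkey" → prefix "dyd" already present; 7 new (h, y, y, h, k, e, y)
  "hyyddeddde" → prefix "hyydde" already present; 4 new (d, d, d, e)
  "hyhk" → prefix "hy" already present; 2 new (h, k)
  "dydhdkhded" → prefix "dydh" already present; 6 new (d, k, h, d, e, d)
  "dek" → prefix "dek" already present; 0 new (none)
  "deee" → prefix "deee" already present; 0 new (none)
Total nodes = 11 + 9 + 6 + 5 + 10 + 8 + 0 + 4 + 1 + 4 + 4 + 1 + 1 + 2 + 7 + 4 + 2 + 6 + 0 + 0 = 85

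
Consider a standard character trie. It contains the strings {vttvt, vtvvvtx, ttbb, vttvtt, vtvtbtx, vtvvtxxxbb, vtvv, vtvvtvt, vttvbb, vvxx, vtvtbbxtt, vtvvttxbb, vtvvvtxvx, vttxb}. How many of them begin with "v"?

Traverse to the node for "v", then collect every word in that subtree.
Matches: "vttvbb", "vttvt", "vttvtt", "vttxb", "vtvtbbxtt", "vtvtbtx", "vtvv", "vtvvttxbb", "vtvvtvt", "vtvvtxxxbb", "vtvvvtx", "vtvvvtxvx", "vvxx"
Count: 13

13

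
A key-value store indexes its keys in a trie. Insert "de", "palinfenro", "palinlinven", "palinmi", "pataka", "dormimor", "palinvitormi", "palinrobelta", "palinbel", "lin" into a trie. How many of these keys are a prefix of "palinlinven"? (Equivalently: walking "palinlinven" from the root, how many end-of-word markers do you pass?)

Walk "palinlinven" from the root; an end-of-word marker is hit whenever a stored word is a prefix of "palinlinven".
Prefixes of the query that are stored words: "palinlinven"
Count: 1

1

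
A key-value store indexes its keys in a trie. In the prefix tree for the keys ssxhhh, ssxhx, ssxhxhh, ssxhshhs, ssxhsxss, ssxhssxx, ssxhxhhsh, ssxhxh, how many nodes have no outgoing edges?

A leaf is a node with no children — equivalently, the end of a word that is not a proper prefix of any other stored word.
Those words: "ssxhhh", "ssxhshhs", "ssxhssxx", "ssxhsxss", "ssxhxhhsh"
Leaf count: 5

5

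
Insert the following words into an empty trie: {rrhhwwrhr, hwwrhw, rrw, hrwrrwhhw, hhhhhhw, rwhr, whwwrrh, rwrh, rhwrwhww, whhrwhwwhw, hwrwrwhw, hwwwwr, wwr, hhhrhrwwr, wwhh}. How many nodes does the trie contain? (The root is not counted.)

76

Count nodes per top-level branch (shared prefixes stored once):
  'h'-branch (hhhhhhw, hhhrhrwwr, hrwrrwhhw, hwrwrwhw, hwwrhw, hwwwwr): 35 nodes
  'r'-branch (rhwrwhww, rrhhwwrhr, rrw, rwhr, rwrh): 22 nodes
  'w'-branch (whhrwhwwhw, whwwrrh, wwhh, wwr): 19 nodes
Sum: 76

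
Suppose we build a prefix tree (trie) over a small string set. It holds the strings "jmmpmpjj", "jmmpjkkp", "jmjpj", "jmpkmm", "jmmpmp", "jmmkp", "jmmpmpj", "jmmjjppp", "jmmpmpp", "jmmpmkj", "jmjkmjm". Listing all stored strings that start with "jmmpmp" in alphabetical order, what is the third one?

DFS of the "jmmpmp" subtree visits, in order: "jmmpmp", "jmmpmpj", "jmmpmpjj", "jmmpmpp"
The 3rd is jmmpmpjj.

jmmpmpjj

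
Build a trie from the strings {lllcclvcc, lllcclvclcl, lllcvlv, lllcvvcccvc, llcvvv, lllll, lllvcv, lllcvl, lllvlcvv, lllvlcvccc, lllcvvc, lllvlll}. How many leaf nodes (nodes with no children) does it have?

Leaves are exactly the stored words that no other stored word extends.
Those words: "llcvvv", "lllcclvcc", "lllcclvclcl", "lllcvlv", "lllcvvcccvc", "lllll", "lllvcv", "lllvlcvccc", "lllvlcvv", "lllvlll"
Leaf count: 10

10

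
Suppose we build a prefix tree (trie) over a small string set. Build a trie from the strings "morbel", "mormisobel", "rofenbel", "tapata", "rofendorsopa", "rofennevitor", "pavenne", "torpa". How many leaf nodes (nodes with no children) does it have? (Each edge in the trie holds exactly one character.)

A leaf is a node with no children — equivalently, the end of a word that is not a proper prefix of any other stored word.
Those words: "morbel", "mormisobel", "pavenne", "rofenbel", "rofendorsopa", "rofennevitor", "tapata", "torpa"
Leaf count: 8

8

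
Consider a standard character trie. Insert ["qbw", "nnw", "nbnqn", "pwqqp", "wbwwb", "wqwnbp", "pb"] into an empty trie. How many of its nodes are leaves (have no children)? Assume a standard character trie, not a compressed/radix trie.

Leaves are exactly the stored words that no other stored word extends.
Those words: "nbnqn", "nnw", "pb", "pwqqp", "qbw", "wbwwb", "wqwnbp"
Leaf count: 7

7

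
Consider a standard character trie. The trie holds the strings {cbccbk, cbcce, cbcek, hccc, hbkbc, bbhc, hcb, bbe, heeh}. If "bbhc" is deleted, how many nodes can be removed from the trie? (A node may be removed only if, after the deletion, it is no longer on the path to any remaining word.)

A node on "bbhc"'s path can go only if nothing else ends at it or branches off below it.
The suffix "hc" (2 nodes) is used only by "bbhc"; the node for "bb" still has the child "e", so pruning stops there.
Nodes removed: 2

2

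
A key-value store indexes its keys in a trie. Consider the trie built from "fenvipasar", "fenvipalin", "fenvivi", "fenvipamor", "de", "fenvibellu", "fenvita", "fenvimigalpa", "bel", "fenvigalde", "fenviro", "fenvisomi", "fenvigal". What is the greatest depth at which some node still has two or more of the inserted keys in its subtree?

8

Look for the deepest trie node that still has at least two words in its subtree.
e.g. "fenvigal" and "fenvigalde" share the prefix "fenvigal" of length 8; no pair shares a longer one.
Longest shared-prefix length: 8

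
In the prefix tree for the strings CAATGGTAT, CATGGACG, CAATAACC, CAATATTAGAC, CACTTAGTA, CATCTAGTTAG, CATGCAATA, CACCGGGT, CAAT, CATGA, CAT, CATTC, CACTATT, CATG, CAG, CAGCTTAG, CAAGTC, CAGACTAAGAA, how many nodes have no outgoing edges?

14

A leaf is a node with no children — equivalently, the end of a word that is not a proper prefix of any other stored word.
Those words: "CAAGTC", "CAATAACC", "CAATATTAGAC", "CAATGGTAT", "CACCGGGT", "CACTATT", "CACTTAGTA", "CAGACTAAGAA", "CAGCTTAG", "CATCTAGTTAG", "CATGA", "CATGCAATA", "CATGGACG", "CATTC"
Leaf count: 14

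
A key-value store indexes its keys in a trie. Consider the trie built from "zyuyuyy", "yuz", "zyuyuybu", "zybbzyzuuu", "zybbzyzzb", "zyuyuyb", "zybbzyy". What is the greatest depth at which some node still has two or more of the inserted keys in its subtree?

Equivalently: take the maximum, over all pairs, of their longest common prefix length.
e.g. "zybbzyzuuu" and "zybbzyzzb" share the prefix "zybbzyz" of length 7; no pair shares a longer one.
Longest shared-prefix length: 7

7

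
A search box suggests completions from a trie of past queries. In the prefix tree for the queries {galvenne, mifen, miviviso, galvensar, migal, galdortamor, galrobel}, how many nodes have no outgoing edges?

7

A leaf is a node with no children — equivalently, the end of a word that is not a proper prefix of any other stored word.
Those words: "galdortamor", "galrobel", "galvenne", "galvensar", "mifen", "migal", "miviviso"
Leaf count: 7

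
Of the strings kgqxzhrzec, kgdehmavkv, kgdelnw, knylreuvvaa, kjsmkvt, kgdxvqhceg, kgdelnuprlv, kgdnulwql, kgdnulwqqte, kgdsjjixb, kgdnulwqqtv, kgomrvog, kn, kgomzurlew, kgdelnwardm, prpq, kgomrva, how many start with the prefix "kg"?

13

Walk to "kg"; the words in its subtree are exactly those with that prefix.
Matches: "kgdehmavkv", "kgdelnuprlv", "kgdelnw", "kgdelnwardm", "kgdnulwql", "kgdnulwqqte", "kgdnulwqqtv", "kgdsjjixb", "kgdxvqhceg", "kgomrva", "kgomrvog", "kgomzurlew", "kgqxzhrzec"
Count: 13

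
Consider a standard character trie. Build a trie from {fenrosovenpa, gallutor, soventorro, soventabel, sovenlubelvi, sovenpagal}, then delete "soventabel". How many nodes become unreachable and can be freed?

4

A node on "soventabel"'s path can go only if nothing else ends at it or branches off below it.
The suffix "abel" (4 nodes) is used only by "soventabel"; the node for "sovent" still has the child "o", so pruning stops there.
Nodes removed: 4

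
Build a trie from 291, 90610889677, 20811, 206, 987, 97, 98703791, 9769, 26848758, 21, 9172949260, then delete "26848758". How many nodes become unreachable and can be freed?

A node on "26848758"'s path can go only if nothing else ends at it or branches off below it.
The suffix "6848758" (7 nodes) is used only by "26848758"; the node for "2" still has the child "9", so pruning stops there.
Nodes removed: 7

7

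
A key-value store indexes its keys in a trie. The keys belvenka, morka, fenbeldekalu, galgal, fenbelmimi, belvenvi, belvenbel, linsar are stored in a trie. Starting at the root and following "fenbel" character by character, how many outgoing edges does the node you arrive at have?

Walk "fenbel" from the root, arriving at one node.
Characters that immediately follow "fenbel" among the stored strings: {d, m}.
That node has 2 child edges.

2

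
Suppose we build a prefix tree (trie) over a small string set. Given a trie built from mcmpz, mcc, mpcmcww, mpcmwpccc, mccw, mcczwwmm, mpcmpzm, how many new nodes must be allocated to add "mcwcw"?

The longest prefix of "mcwcw" already in the trie is "mc" (length 2).
So 5 − 2 = 3 new nodes.

3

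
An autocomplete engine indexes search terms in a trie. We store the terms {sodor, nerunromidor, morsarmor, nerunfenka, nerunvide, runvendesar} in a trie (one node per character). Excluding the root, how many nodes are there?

For each word, the new-node count is its length minus the longest prefix already in the trie:
  "sodor" → 5 new (s, o, d, o, r)
  "nerunromidor" → 12 new (n, e, r, u, n, r, o, m, i, d, o, r)
  "morsarmor" → 9 new (m, o, r, s, a, r, m, o, r)
  "nerunfenka" → prefix "nerun" already present; 5 new (f, e, n, k, a)
  "nerunvide" → prefix "nerun" already present; 4 new (v, i, d, e)
  "runvendesar" → 11 new (r, u, n, v, e, n, d, e, s, a, r)
Total nodes = 5 + 12 + 9 + 5 + 4 + 11 = 46

46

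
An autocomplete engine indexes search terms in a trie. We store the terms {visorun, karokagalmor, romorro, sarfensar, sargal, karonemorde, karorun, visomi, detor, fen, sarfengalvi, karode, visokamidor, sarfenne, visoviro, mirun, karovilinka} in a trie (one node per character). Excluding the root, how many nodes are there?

90

Insert word by word; a character creates a node only if that edge doesn't already exist:
  "visorun" → 7 new (v, i, s, o, r, u, n)
  "karokagalmor" → 12 new (k, a, r, o, k, a, g, a, l, m, o, r)
  "romorro" → 7 new (r, o, m, o, r, r, o)
  "sarfensar" → 9 new (s, a, r, f, e, n, s, a, r)
  "sargal" → prefix "sar" already present; 3 new (g, a, l)
  "karonemorde" → prefix "karo" already present; 7 new (n, e, m, o, r, d, e)
  "karorun" → prefix "karo" already present; 3 new (r, u, n)
  "visomi" → prefix "viso" already present; 2 new (m, i)
  "detor" → 5 new (d, e, t, o, r)
  "fen" → 3 new (f, e, n)
  "sarfengalvi" → prefix "sarfen" already present; 5 new (g, a, l, v, i)
  "karode" → prefix "karo" already present; 2 new (d, e)
  "visokamidor" → prefix "viso" already present; 7 new (k, a, m, i, d, o, r)
  "sarfenne" → prefix "sarfen" already present; 2 new (n, e)
  "visoviro" → prefix "viso" already present; 4 new (v, i, r, o)
  "mirun" → 5 new (m, i, r, u, n)
  "karovilinka" → prefix "karo" already present; 7 new (v, i, l, i, n, k, a)
Total nodes = 7 + 12 + 7 + 9 + 3 + 7 + 3 + 2 + 5 + 3 + 5 + 2 + 7 + 2 + 4 + 5 + 7 = 90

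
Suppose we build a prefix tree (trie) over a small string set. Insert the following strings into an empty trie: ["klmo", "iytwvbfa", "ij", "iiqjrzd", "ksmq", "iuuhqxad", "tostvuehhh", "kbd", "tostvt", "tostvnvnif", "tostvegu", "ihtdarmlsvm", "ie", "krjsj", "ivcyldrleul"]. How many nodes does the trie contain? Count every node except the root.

Count nodes per top-level branch (shared prefixes stored once):
  'i'-branch (ie, ihtdarmlsvm, iiqjrzd, ij, iuuhqxad, ivcyldrleul, iytwvbfa): 43 nodes
  'k'-branch (kbd, klmo, krjsj, ksmq): 13 nodes
  't'-branch (tostvegu, tostvnvnif, tostvt, tostvuehhh): 19 nodes
Sum: 75

75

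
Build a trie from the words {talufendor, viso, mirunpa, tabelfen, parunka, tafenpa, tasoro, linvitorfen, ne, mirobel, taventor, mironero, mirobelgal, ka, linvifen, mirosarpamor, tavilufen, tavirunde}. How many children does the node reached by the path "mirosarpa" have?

Walk "mirosarpa" from the root, arriving at one node.
Characters that immediately follow "mirosarpa" among the stored strings: {m}.
That node has 1 child edge.

1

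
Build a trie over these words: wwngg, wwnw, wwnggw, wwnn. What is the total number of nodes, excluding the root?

8

For each word, the new-node count is its length minus the longest prefix already in the trie:
  "wwngg" → 5 new (w, w, n, g, g)
  "wwnw" → prefix "wwn" already present; 1 new (w)
  "wwnggw" → prefix "wwngg" already present; 1 new (w)
  "wwnn" → prefix "wwn" already present; 1 new (n)
Total nodes = 5 + 1 + 1 + 1 = 8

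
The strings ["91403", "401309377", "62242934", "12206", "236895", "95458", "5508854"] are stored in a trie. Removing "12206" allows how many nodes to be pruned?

5

A node on "12206"'s path can go only if nothing else ends at it or branches off below it.
No other word shares any prefix with "12206", so all 5 of its nodes go.
Nodes removed: 5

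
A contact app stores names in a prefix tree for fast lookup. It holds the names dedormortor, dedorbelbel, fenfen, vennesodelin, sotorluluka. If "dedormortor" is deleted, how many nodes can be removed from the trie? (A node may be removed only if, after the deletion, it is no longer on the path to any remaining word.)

Walk "dedormortor" from the leaf back toward the root, removing each node that no remaining word uses.
The suffix "mortor" (6 nodes) is used only by "dedormortor"; the node for "dedor" still has the child "b", so pruning stops there.
Nodes removed: 6

6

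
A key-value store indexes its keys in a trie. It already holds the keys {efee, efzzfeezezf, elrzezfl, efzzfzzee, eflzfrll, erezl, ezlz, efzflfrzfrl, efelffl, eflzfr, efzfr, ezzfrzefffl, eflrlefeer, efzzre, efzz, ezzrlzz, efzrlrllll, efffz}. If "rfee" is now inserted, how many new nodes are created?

4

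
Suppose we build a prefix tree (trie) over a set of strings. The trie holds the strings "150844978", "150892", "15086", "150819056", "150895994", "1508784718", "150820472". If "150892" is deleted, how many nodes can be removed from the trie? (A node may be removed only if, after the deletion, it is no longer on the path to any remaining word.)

1

After clearing the end-marker at "150892", prune upward until reaching a node still needed by another word.
The suffix "2" (1 node) is used only by "150892"; the node for "15089" still has the child "5", so pruning stops there.
Nodes removed: 1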